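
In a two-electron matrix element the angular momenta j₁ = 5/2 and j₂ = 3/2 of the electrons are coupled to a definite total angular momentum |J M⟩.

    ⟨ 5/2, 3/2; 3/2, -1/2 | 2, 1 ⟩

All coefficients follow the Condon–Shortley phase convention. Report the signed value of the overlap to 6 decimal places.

√[5·2!3!1!/7! · 4!1!1!2!3!1!] = √(24/7)
  +(−1)^0/∏(0,2,1,1,2,0)! = 1/4  (running 1/4)
  +(−1)^1/∏(1,1,0,0,3,1)! = -1/6  (running 1/12)
⟨..|..⟩ = √(24/7)·(1/12) = +0.154303

+√(1/42) ≈ +0.154303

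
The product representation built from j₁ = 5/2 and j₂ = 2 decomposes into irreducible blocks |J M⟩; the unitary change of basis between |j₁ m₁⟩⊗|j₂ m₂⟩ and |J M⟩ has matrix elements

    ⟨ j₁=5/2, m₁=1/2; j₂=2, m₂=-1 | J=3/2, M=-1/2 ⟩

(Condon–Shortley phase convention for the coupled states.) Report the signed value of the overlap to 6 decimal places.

j₁+j₂−J=3  J+j₁−j₂=2  J−j₁+j₂=1  j₁+j₂+J+1=7
(j₁±m₁, j₂±m₂, J±M) = (3,2,1,3,1,2)
P² = 48/35
sum k=0..1:
  [0] +1/12 = 1/12
  [1] −1/2 = -1/2
S = -5/12
C² = P²·S² = 5/21 ; C = -0.487950

−√(5/21) ≈ -0.487950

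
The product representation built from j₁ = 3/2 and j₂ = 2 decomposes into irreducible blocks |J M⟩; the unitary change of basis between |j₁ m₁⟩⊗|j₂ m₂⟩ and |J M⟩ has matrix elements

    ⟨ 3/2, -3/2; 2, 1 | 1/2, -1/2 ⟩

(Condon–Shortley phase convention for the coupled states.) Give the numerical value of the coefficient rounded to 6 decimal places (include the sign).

triangle: 3!×0!×1!/5! = 6/120
(j±m)!: 0!×3!×3!×1!×0!×1! = 36
prefactor² = (2J+1)×Δ×N² = 18/5
  k=3: −1/(3!×0!×0!×0!×0!×1!) = -1/6
Σ = -1/6  ⇒  CG² = 18/5×(-1/6)² = 1/10
CG = −√(1/10) = -0.316228

-0.316228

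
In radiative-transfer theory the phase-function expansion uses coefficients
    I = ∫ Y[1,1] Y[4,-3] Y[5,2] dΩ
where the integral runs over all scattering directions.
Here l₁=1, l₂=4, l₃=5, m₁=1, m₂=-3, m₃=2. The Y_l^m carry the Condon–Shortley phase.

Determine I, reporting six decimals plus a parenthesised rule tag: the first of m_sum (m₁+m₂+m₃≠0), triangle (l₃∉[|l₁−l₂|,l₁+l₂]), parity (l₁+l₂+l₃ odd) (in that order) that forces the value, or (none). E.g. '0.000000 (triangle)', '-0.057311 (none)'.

0.085055 (none)

m-sum 0 ✓  L=10 even ✓  3≤5≤5 ✓
Π(2lᵢ+1) = 3×9×11 = 297
triangle coeff Δ(1,4,5) = 1/495
Σ_t [0,0]: t=0:+1/576 = 1/576
(3j)²=5/99 [(1 4 5; 0 0 0)], sign=-1
Σ_t [0,0]: t=0:+1/10080 = 1/10080
(3j)²=1/165 [(1 4 5; 1 -3 2)], sign=-1
⇒ 4πI² = 1/11
I = (+1)√(1/11/(4π)) = 0.08505478
No selection rule forces the value: the integral is nonzero (none).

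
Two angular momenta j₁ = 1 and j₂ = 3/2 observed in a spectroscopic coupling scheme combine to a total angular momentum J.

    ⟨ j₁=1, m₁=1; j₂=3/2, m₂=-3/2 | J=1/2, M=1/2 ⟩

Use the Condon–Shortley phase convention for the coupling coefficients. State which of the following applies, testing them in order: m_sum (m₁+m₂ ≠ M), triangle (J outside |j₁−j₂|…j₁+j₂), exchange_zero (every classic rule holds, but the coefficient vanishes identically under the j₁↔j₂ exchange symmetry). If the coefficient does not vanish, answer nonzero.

m_sum

m-sum: m₁+m₂ = 1+(-3/2) = -1/2, M = 1/2  ✗ ⇒ coefficient is 0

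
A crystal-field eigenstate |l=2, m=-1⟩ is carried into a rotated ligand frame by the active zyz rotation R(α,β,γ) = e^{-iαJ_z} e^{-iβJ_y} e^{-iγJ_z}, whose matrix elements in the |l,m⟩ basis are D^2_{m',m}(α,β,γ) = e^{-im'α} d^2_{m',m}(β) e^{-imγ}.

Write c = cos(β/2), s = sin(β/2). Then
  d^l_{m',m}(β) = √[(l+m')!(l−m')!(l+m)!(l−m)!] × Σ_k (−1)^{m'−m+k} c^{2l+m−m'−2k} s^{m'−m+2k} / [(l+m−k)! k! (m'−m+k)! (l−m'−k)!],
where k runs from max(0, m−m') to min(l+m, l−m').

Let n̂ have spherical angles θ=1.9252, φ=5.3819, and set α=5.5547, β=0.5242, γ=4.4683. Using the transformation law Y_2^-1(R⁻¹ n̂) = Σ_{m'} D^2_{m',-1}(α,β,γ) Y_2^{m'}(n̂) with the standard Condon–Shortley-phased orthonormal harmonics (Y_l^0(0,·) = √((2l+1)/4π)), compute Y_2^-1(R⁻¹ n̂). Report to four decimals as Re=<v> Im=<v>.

Need the full column D^2_{m',-1} for m'=−2..2 at α=5.5547, β=0.5242, γ=4.4683.
cos(β/2)=0.965848, sin(β/2)=0.259109
d^2_{-2,-1}: single k=1 term ⇒ +0.466917;  D = -0.462961+0.060650i
d^2_{-1,-1}: k∈[0..1] ⇒ +0.870232 -0.187891 = +0.682341;  D = -0.563845-0.384277i
d^2_{0,-1}: k∈[0..1] ⇒ -0.571854 +0.041156 = -0.530698;  D = +0.128255+0.514967i
d^2_{1,-1}: k∈[0..1] ⇒ +0.187891 -0.004507 = +0.183383;  D = +0.085397-0.162286i
d^2_{2,-1}: single k=0 term ⇒ -0.033604;  D = -0.031474+0.011772i
Y_2^{m'}(θ=1.9252,φ=5.3819) and Σ D·Y over m':
  (-0.4630+0.0607i)·(-0.0780+0.3307i)  (-0.5638-0.3843i)·(-0.1560-0.1972i)  (+0.1283+0.5150i)·(-0.2014+0.0000i)  (+0.0854-0.1623i)·(+0.1560-0.1972i)  (-0.0315+0.0118i)·(-0.0780-0.3307i)
Y_2^-1(R⁻¹ n̂) = -0.009861-0.123098i

Re=-0.0099 Im=-0.1231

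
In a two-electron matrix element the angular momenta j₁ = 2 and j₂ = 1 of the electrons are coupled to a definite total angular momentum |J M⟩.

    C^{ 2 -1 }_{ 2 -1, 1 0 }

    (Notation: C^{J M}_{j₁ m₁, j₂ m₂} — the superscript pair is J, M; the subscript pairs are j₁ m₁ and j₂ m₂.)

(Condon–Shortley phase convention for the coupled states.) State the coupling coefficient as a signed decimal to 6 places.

-0.408248  (= −√(1/6))

√[5·1!3!1!/6! · 1!3!1!1!1!3!] = √(3/2)
  +(−1)^0/∏(0,1,3,1,0,0)! = 1/6  (running 1/6)
  +(−1)^1/∏(1,0,2,0,1,1)! = -1/2  (running -1/3)
⟨..|..⟩ = √(3/2)·(-1/3) = -0.408248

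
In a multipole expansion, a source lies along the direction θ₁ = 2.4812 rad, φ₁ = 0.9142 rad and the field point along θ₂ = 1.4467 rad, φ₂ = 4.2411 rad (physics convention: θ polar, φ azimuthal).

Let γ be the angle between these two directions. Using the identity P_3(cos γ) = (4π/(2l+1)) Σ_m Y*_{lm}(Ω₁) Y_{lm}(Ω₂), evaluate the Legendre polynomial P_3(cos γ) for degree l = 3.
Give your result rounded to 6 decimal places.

Addition theorem: P_3(cos γ) = (4π/7) Σ_m Y*_{lm}(Ω₁) Y_{lm}(Ω₂), m = −3…3:
  term(m=-3) = -0.033349+0.020719i   from Y*(Ω₁)=-0.088742+0.037414i, Y(Ω₂)=+0.402663-0.063713i
  term(m=-2) = -0.035262+0.013702i   from Y*(Ω₁)=+0.077375-0.293690i, Y(Ω₂)=-0.073205-0.100780i
  term(m=-1) = +0.122243-0.022915i   from Y*(Ω₁)=+0.256375+0.332667i, Y(Ω₂)=+0.134453-0.263845i
  term(m=+0) = +0.004717+0.000000i   from Y*(Ω₁)=-0.034935-0.000000i, Y(Ω₂)=-0.135035+0.000000i
  term(m=+1) = +0.122243+0.022915i   from Y*(Ω₁)=-0.256375+0.332667i, Y(Ω₂)=-0.134453-0.263845i
  term(m=+2) = -0.035262-0.013702i   from Y*(Ω₁)=+0.077375+0.293690i, Y(Ω₂)=-0.073205+0.100780i
  term(m=+3) = -0.033349-0.020719i   from Y*(Ω₁)=+0.088742+0.037414i, Y(Ω₂)=-0.402663-0.063713i
Σ over m = +0.111980+0.000000i; ×(4π/7) → +0.201026+0.000000i. Real part: 0.201026

0.201026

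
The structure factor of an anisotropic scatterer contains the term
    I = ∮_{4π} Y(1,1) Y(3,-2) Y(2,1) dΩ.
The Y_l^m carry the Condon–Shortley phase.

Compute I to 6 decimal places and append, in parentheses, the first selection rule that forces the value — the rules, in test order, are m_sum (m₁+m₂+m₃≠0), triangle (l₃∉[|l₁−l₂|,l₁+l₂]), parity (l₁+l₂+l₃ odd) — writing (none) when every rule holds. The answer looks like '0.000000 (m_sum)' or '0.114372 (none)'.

Checks pass: Σm=0; 6 even; l₃=2∈[2,4].
(2·1+1)(2·3+1)(2·2+1) = 105
Δ: 2! 0! 4! / 7! → 1/105
sum: t=1:−1/4 = -1/4
3j²(1 3 2; 0 0 0) = Δ·Π!·Σ² = 3/35  (sign -1)
sum: t=0:+1/12 = 1/12
3j²(1 3 2; 1 -2 1) = Δ·Π!·Σ² = 2/21  (sign -1)
combine: 4πI² = 105·3/35·2/21 = 6/7
take √, sign +1: I = 0.26116903
No selection rule forces the value: the integral is nonzero (none).

0.261169 (none)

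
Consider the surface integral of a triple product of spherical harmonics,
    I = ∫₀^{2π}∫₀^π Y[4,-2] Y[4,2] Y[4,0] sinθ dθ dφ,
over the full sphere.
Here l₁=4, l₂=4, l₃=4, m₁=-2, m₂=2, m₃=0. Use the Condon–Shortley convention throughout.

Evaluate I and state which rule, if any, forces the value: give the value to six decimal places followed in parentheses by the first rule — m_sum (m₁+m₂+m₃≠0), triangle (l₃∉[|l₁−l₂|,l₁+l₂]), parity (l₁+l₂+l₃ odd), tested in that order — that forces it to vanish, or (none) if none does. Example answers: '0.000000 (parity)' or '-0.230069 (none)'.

Rules hold: Σm=0, L=12 even, 0≤4≤8.
N = 9·9·9 = 729
Δ = 4!·4!·4!/13! = 1/450450
Racah Σ t=0..4: t=0:+1/13824 t=1:−1/216 t=2:+1/64 t=3:−1/216 t=4:+1/13824 = 5/768
⇒ 3j(4 4 4; 0 0 0)² = 18/1001, sgn +1
Racah Σ t=2..4: t=2:+1/2304 t=3:−1/216 t=4:+1/384 = -11/6912
⇒ 3j(4 4 4; -2 2 0)² = 11/1638, sgn -1
4πI² = N·(3j₀)²·(3jₘ)² = 729/8281
I = -1·√(0.0880328/4π) = -0.08369845
No selection rule forces the value: the integral is nonzero (none).

-0.083698 (none)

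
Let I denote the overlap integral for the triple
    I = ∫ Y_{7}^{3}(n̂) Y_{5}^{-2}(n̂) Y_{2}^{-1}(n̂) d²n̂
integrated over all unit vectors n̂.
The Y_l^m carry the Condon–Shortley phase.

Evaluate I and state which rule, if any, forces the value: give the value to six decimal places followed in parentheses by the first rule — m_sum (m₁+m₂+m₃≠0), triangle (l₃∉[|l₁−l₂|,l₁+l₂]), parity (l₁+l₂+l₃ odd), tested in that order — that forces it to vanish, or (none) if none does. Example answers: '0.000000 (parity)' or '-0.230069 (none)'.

Rules hold: Σm=0, L=14 even, 2≤2≤12.
N = 15·11·5 = 825
Δ = 10!·4!·0!/15! = 1/15015
Racah Σ t=5..5: t=5:−1/57600 = -1/57600
⇒ 3j(7 5 2; 0 0 0)² = 21/715, sgn -1
Racah Σ t=3..3: t=3:−1/181440 = -1/181440
⇒ 3j(7 5 2; 3 -2 -1)² = 32/1001, sgn +1
4πI² = N·(3j₀)²·(3jₘ)² = 1440/1859
I = -1·√(0.77461/4π) = -0.24827707
No selection rule forces the value: the integral is nonzero (none).

-0.248277 (none)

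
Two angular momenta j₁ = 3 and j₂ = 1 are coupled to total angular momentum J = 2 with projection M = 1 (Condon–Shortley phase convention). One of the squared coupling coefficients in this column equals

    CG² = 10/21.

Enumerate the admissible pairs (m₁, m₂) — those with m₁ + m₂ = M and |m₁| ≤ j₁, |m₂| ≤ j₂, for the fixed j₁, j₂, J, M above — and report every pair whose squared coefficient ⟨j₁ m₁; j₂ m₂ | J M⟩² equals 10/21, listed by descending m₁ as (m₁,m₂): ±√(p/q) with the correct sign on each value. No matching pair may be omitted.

(2,-1): +√(10/21)

Admissible pairs with m₁+m₂ = M = 1: (0,1), (1,0), (2,-1)
  (m₁,m₂)=(2,-1): CG² = 10/21, CG = +√(10/21)   ← matches the target
  (m₁,m₂)=(1,0): CG² = 8/21, CG = −√(8/21)
  (m₁,m₂)=(0,1): CG² = 1/7, CG = +√(1/7)
Pairs with CG² = 10/21: (2,-1): +√(10/21)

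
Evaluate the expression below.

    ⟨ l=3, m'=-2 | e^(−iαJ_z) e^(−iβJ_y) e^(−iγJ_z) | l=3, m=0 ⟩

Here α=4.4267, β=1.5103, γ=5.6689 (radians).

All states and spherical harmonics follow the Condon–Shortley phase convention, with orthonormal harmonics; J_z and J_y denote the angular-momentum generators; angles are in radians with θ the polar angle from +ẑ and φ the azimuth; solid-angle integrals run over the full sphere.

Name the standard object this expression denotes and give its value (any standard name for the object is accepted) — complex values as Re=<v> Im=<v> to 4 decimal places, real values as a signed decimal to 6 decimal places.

Wigner D-matrix element, Re=-0.0694 Im=0.0446

This is a Wigner D-matrix element — the rotation-matrix element ⟨l m'| R(α,β,γ) |l m⟩ in the angular-momentum basis.
D^3_{-2,0}(4.4267,1.5103,5.6689) = e^{-i·-2·4.4267}·d^3_{-2,0}(1.5103)·e^{-i·0·5.6689}. Compute d first:
c=cos(1.510300/2)=0.728169, s=sin(1.510300/2)=0.685398; N=√[1·120·6·6]=65.726707
The bounds max(0,m−m')=2 and min(l+m,l−m')=3 give 2 terms
  k=2: (−1)^0·65.7267/(12)·0.7282^4·0.6854^2 = +0.723393
  k=3: (−1)^1·65.7267/(12)·0.7282^2·0.6854^4 = -0.640908
d^3_{-2,0}(1.5103) = +0.723393 -0.640908 = +0.082485
Phases: e^{-i·(-2)·4.4267}=-0.841157+0.540792i, e^{-i·(0)·5.6689}=+1.000000+0.000000i ⇒ D=-0.069383+0.044607i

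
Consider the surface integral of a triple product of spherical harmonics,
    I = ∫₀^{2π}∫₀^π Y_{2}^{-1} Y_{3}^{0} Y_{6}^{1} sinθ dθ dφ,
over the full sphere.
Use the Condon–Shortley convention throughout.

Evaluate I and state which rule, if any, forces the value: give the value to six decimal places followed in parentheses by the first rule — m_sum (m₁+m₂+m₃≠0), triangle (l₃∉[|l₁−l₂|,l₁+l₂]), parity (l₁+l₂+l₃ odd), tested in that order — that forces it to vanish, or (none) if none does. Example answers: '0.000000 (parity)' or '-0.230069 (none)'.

0.000000 (triangle)

|2−3|≤6≤2+3 violated ⇒ I = 0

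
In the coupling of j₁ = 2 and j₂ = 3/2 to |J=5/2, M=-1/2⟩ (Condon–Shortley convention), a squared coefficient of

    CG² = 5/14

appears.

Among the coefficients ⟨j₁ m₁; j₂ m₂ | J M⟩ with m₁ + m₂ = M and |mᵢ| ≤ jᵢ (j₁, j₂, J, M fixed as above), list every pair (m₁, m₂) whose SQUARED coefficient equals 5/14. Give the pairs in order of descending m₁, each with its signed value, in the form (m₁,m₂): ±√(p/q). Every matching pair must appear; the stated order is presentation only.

(-1,1/2): −√(5/14)

Admissible pairs with m₁+m₂ = M = -1/2: (-2,3/2), (-1,1/2), (0,-1/2), (1,-3/2)
  (m₁,m₂)=(1,-3/2): CG² = 27/70, CG = +√(27/70)
  (m₁,m₂)=(0,-1/2): CG² = 3/35, CG = +√(3/35)
  (m₁,m₂)=(-1,1/2): CG² = 5/14, CG = −√(5/14)   ← matches the target
  (m₁,m₂)=(-2,3/2): CG² = 6/35, CG = −√(6/35)
Pairs with CG² = 5/14: (-1,1/2): −√(5/14)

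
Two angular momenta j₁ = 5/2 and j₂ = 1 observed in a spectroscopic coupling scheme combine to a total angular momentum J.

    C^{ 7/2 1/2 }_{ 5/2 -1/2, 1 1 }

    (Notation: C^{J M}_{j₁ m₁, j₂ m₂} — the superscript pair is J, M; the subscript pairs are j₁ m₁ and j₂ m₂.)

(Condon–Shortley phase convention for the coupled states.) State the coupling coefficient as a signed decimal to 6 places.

j₁+j₂−J=0  J+j₁−j₂=5  J−j₁+j₂=2  j₁+j₂+J+1=8
(j₁±m₁, j₂±m₂, J±M) = (2,3,2,0,4,3)
P² = 1152/7
sum k=0..0:
  [0] +1/24 = 1/24
S = 1/24
C² = P²·S² = 2/7 ; C = +0.534522

+0.534522  (= +√(2/7))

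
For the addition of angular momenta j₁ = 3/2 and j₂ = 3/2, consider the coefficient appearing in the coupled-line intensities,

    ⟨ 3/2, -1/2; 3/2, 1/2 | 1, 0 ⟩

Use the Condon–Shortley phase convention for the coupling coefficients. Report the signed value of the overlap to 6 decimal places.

−√(1/20) = -0.223607

triangle: 2!×1!×1!/5! = 2/120
(j±m)!: 1!×2!×2!×1!×1!×1! = 4
prefactor² = (2J+1)×Δ×N² = 1/5
  k=1: −1/(1!×1!×1!×1!×0!×0!) = -1
  k=2: +1/(2!×0!×0!×0!×1!×1!) = 1/2
Σ = -1/2  ⇒  CG² = 1/5×(-1/2)² = 1/20
CG = −√(1/20) = -0.223607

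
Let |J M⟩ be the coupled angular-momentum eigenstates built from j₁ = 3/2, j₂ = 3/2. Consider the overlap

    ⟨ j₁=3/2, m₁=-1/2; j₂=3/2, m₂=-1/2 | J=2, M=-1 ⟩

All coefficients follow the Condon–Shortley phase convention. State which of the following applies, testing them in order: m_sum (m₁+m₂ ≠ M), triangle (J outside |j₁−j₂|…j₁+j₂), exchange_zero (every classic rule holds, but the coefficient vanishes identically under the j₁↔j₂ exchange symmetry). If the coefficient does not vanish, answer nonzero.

exchange_zero

m-sum: m₁+m₂ = -1/2+(-1/2) = -1, M = -1  ✓
triangle: |j₁−j₂| = 0 ≤ J = 2 ≤ j₁+j₂ = 3  ✓
exchange: j₁=j₂ and m₁=m₂, and (−1)^(j₁+j₂−J) = (−1)^1 = −1 forces ⟨j₁m₁;j₂m₂|JM⟩ = −⟨j₂m₂;j₁m₁|JM⟩ = −⟨j₁m₁;j₂m₂|JM⟩ ⇒ the coefficient vanishes identically
Racah sum check: Σ_k collapses to 0 ⇒ CG = 0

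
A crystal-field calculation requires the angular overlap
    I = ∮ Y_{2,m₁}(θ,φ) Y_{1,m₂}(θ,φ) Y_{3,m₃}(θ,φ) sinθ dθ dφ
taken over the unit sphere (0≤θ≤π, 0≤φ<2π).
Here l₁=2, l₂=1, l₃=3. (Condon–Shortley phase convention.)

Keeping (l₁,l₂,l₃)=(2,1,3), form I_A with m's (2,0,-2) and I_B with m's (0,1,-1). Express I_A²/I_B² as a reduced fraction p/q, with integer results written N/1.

5/6

l's match ⇒ only the (l;m) 3-j factors differ between A and B.
A: triangle coeff Δ(2,1,3) = 1/105; Σ_t [0,0]: t=0:+1/24 = 1/24; (3j)²=1/21 [(2 1 3; 2 0 -2)], sign=-1
B: triangle coeff Δ(2,1,3) = 1/105; Σ_t [0,0]: t=0:+1/8 = 1/8; (3j)²=2/35 [(2 1 3; 0 1 -1)], sign=+1
I_A²/I_B² = (1/21)/(2/35) = 5/6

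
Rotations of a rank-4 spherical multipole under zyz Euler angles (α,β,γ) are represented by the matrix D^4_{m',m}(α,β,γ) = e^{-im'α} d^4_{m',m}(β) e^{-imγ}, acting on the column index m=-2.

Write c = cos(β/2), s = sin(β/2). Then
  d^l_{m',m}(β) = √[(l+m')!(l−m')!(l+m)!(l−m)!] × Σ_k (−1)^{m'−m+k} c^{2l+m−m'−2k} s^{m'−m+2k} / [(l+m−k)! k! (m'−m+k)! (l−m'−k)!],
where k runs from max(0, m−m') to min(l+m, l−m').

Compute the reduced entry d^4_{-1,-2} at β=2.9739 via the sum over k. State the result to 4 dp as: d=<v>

d^4_{-1,-2}(β=2.9739) via the finite sum:
c=cos(2.973900/2)=0.083748, s=sin(2.973900/2)=0.996487; N=√[6·120·2·720]=1018.233765
k∈{0,1,2} keeps every argument non-negative
  k=0: (−1)^1·1018.2338/(240)·0.0837^7·0.9965^1 = -0.000000
  k=1: (−1)^2·1018.2338/(48)·0.0837^5·0.9965^3 = +0.000086
  k=2: (−1)^3·1018.2338/(72)·0.0837^3·0.9965^5 = -0.008162
d^4_{-1,-2}(2.9739) = -0.000000 +0.000086 -0.008162 = -0.008076

d=-0.0081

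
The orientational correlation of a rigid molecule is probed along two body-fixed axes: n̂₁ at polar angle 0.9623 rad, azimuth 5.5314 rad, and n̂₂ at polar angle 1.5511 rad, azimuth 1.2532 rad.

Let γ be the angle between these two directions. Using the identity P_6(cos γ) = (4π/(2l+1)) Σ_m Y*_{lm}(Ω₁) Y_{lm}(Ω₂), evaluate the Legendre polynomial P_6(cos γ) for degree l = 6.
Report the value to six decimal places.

Addition theorem: P_6(cos γ) = (4π/13) Σ_m Y*_{lm}(Ω₁) Y_{lm}(Ω₂), m = −6…6:
  m=-6: Y*=-0.02953 + 0.14442j  Y=0.15854 - 0.45573j  product 0.06114 + 0.03635j
  m=-5: Y*=-0.29009 + 0.20593j  Y=0.03292 + 0.00057j  product -0.00967 + 0.00662j
  m=-4: Y*=-0.41576 - 0.05624j  Y=-0.10504 - 0.33909j  product 0.02460 + 0.14688j
  m=-3: Y*=-0.07731 - 0.09472j  Y=0.03131 - 0.02226j  product -0.00453 - 0.00124j
  m=-2: Y*=-0.02001 + 0.29713j  Y=-0.26024 - 0.19182j  product 0.06220 - 0.07349j
  m=-1: Y*=-0.18058 + 0.16883j  Y=0.01264 - 0.03844j  product 0.00421 + 0.00908j
  m=+0: Y*=0.23748 + 0.00000j  Y=-0.31526 + 0.00000j  product -0.07487 + 0.00000j
  m=+1: Y*=0.18058 + 0.16883j  Y=-0.01264 - 0.03844j  product 0.00421 - 0.00908j
  m=+2: Y*=-0.02001 - 0.29713j  Y=-0.26024 + 0.19182j  product 0.06220 + 0.07349j
  m=+3: Y*=0.07731 - 0.09472j  Y=-0.03131 - 0.02226j  product -0.00453 + 0.00124j
  m=+4: Y*=-0.41576 + 0.05624j  Y=-0.10504 + 0.33909j  product 0.02460 - 0.14688j
  m=+5: Y*=0.29009 + 0.20593j  Y=-0.03292 + 0.00057j  product -0.00967 - 0.00662j
  m=+6: Y*=-0.02953 - 0.14442j  Y=0.15854 + 0.45573j  product 0.06114 - 0.03635j
Total Σ_m = 0.20104 + 0.00000j. Multiply by 0.966644: 0.19434 + 0.00000j. P_6(cos γ) = 0.194338

0.194338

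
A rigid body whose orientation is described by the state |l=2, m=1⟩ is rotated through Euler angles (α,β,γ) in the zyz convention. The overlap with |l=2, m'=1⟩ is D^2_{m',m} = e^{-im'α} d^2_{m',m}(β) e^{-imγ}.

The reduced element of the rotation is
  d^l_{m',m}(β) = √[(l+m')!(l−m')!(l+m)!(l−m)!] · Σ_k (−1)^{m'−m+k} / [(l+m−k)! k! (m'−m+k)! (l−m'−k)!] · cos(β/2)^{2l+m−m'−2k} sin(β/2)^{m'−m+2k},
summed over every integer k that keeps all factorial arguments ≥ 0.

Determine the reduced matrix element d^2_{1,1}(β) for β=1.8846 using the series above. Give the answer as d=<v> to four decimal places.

d^2_{1,1}(β=1.8846) via the finite sum:
With c≡cos(β/2)=0.587929 and s≡sin(β/2)=0.808912, N=[6·1·6·1]^{1/2}=6.000000
k∈{0,1} keeps every argument non-negative
  k=0: (−1)^0·6.0000/(6)·0.5879^4·0.8089^0 = +0.119481
  k=1: (−1)^1·6.0000/(2)·0.5879^2·0.8089^2 = -0.678538
d^2_{1,1}(1.8846) = +0.119481 -0.678538 = -0.559057

d=-0.5591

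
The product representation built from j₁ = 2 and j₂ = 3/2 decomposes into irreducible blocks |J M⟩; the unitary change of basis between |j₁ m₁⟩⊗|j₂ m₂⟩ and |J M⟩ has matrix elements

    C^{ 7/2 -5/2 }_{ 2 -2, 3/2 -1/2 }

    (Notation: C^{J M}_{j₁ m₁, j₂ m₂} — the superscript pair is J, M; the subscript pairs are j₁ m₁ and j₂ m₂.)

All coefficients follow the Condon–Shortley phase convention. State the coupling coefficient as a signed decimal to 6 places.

triangle: 0!·4!·3!/8! = 144/40320
(j±m)!: 0!·4!·1!·2!·1!·6! = 34560
prefactor² = (2J+1)·Δ·N² = 6912/7
  k=0: +1/(0!·0!·4!·1!·0!·2!) = 1/48
Σ = 1/48  ⇒  CG² = 6912/7·(1/48)² = 3/7
CG = +√(3/7) = +0.654654

+0.654654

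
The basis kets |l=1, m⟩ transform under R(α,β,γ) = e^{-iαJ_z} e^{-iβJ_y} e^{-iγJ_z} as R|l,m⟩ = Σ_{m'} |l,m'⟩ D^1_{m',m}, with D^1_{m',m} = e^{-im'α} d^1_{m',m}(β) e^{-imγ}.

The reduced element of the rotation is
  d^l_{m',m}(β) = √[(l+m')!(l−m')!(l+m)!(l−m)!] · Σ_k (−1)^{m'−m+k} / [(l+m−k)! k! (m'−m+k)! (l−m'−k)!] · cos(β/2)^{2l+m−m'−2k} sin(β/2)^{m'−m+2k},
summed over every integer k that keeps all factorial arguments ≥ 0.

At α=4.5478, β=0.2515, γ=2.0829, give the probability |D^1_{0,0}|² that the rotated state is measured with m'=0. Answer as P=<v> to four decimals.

P=0.9381

Split into d^1_{0,0}(β=0.2515) × two z-phases.
Half-angle: c=0.992104, s=0.125419. N=√(1·1·1·1)=1.000000
Admissible k: 0..1 (factorial args all ≥0)
  k=0: (−1)^0·1.0000/(1)·0.9921^2·0.1254^0 = +0.984270
  k=1: (−1)^1·1.0000/(1)·0.9921^0·0.1254^2 = -0.015730
d^1_{0,0}(0.2515) = +0.984270 -0.015730 = +0.968540
|D^1_{0,0}|² = |d^1_{0,0}(β)|² = (+0.968540)² = 0.938070 (the z-rotation phases have unit modulus)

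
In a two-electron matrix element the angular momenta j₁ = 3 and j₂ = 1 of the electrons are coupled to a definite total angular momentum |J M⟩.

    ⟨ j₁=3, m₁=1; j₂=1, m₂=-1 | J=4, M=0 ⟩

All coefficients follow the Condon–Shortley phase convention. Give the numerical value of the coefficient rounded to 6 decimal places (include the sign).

triangle: 0!·6!·2!/9! = 1440/362880
(j±m)!: 4!·2!·0!·2!·4!·4! = 55296
prefactor² = (2J+1)·Δ·N² = 13824/7
  k=0: +1/(0!·0!·2!·0!·4!·2!) = 1/96
Σ = 1/96  ⇒  CG² = 13824/7·(1/96)² = 3/14
CG = +√(3/14) = +0.462910

+0.462910  (= +√(3/14))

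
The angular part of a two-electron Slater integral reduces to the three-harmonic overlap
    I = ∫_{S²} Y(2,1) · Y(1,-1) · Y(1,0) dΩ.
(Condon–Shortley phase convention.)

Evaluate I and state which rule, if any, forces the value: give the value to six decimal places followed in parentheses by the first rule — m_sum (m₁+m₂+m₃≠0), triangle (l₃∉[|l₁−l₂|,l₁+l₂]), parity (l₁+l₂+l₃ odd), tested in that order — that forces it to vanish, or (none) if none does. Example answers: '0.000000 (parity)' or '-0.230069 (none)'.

-0.218510 (none)

m-sum 0 ✓  L=4 even ✓  1≤1≤3 ✓
Π(2lᵢ+1) = 5×3×3 = 45
triangle coeff Δ(2,1,1) = 1/30
Σ_t [1,1]: t=1:−1/1 = -1/1
(3j)²=2/15 [(2 1 1; 0 0 0)], sign=+1
Σ_t [0,0]: t=0:+1/2 = 1/2
(3j)²=1/10 [(2 1 1; 1 -1 0)], sign=-1
⇒ 4πI² = 3/5
I = (-1)√(3/5/(4π)) = -0.21850969
No selection rule forces the value: the integral is nonzero (none).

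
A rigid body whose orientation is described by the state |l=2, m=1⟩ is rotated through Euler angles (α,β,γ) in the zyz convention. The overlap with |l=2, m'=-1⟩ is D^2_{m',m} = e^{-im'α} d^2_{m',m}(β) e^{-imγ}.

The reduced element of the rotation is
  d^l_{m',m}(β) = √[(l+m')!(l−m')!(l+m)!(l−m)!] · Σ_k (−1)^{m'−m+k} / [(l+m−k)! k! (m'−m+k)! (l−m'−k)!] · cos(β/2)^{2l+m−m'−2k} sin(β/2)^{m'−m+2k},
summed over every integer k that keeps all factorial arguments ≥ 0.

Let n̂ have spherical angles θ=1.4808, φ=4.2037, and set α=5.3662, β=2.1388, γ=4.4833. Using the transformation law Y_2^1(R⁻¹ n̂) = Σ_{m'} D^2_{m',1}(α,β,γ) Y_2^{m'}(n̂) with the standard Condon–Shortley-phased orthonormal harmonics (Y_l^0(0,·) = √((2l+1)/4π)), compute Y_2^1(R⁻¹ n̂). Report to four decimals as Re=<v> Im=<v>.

Need the full column D^2_{m',1} for m'=−2..2 at α=5.3662, β=2.1388, γ=4.4833.
cos(β/2)=0.480650, sin(β/2)=0.876912
d^2_{-2,1}: single k=3 term ⇒ +0.648228;  D = +0.647852-0.022091i
d^2_{-1,1}: k∈[2..3] ⇒ +0.532957 -0.591323 = -0.058366;  D = -0.037057-0.045092i
d^2_{0,1}: k∈[1..2] ⇒ +0.238517 -0.793914 = -0.555397;  D = +0.126125-0.540886i
d^2_{1,1}: k∈[0..1] ⇒ +0.053372 -0.532957 = -0.479585;  D = +0.436975-0.197621i
d^2_{2,1}: single k=0 term ⇒ -0.194749;  D = +0.171625+0.092042i
Y_2^{m'}(θ=1.4808,φ=4.2037) and Σ D·Y over m':
  (+0.6479-0.0221i)·(-0.2014-0.3260i)  (-0.0371-0.0451i)·(-0.0337+0.0604i)  (+0.1261-0.5409i)·(-0.3077+0.0000i)  (+0.4370-0.1976i)·(+0.0337+0.0604i)  (+0.1716+0.0920i)·(-0.2014+0.3260i)
Y_2^1(R⁻¹ n̂) = -0.210424+0.016155i

Re=-0.2104 Im=0.0162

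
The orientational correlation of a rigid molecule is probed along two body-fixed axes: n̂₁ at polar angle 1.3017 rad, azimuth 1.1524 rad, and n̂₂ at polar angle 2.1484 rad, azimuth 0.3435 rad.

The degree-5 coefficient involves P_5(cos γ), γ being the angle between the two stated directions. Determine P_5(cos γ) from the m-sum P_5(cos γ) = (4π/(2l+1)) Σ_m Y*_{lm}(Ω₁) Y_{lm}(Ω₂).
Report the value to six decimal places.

0.253574

Summing Y*_{l m}(θ₁,φ₁)·Y_{l m}(θ₂,φ₂) over m ∈ [−5, 5]; prefactor 4π/(2·5+1) = 1.142397:
  [-5]  conj(Y_{5,-5})(Ω₁) = (0.335110, -0.192399) ; Y_{5,-5}(Ω₂) = (-0.028000, -0.189489) ; Δ = (-0.045841, -0.058113)
  [-4]  conj(Y_{5,-4})(Ω₁) = (-0.034578, -0.335217) ; Y_{5,-4}(Ω₂) = (-0.077191, 0.387160) ; Δ = (0.132452, 0.012488)
  [-3]  conj(Y_{5,-3})(Ω₁) = (0.107200, 0.035003) ; Y_{5,-3}(Ω₂) = (0.176124, -0.293622) ; Δ = (0.029158, -0.025311)
  [-2]  conj(Y_{5,-2})(Ω₁) = (0.221007, -0.244977) ; Y_{5,-2}(Ω₂) = (0.053024, -0.043496) ; Δ = (0.001063, -0.022603)
  [-1]  conj(Y_{5,-1})(Ω₁) = (0.014473, 0.032548) ; Y_{5,-1}(Ω₂) = (-0.330292, 0.118139) ; Δ = (-0.008625, -0.009041)
  [+0]  conj(Y_{5,0})(Ω₁) = (0.322336, -0.000000) ; Y_{5,0}(Ω₂) = (0.017225, 0.000000) ; Δ = (0.005552, 0.000000)
  [+1]  conj(Y_{5,1})(Ω₁) = (-0.014473, 0.032548) ; Y_{5,1}(Ω₂) = (0.330292, 0.118139) ; Δ = (-0.008625, 0.009041)
  [+2]  conj(Y_{5,2})(Ω₁) = (0.221007, 0.244977) ; Y_{5,2}(Ω₂) = (0.053024, 0.043496) ; Δ = (0.001063, 0.022603)
  [+3]  conj(Y_{5,3})(Ω₁) = (-0.107200, 0.035003) ; Y_{5,3}(Ω₂) = (-0.176124, -0.293622) ; Δ = (0.029158, 0.025311)
  [+4]  conj(Y_{5,4})(Ω₁) = (-0.034578, 0.335217) ; Y_{5,4}(Ω₂) = (-0.077191, -0.387160) ; Δ = (0.132452, -0.012488)
  [+5]  conj(Y_{5,5})(Ω₁) = (-0.335110, -0.192399) ; Y_{5,5}(Ω₂) = (0.028000, -0.189489) ; Δ = (-0.045841, 0.058113)
Total Σ_m = (0.221966, -0.000000). Multiply by 1.142397: (0.253574, -0.000000). P_5(cos γ) = 0.253574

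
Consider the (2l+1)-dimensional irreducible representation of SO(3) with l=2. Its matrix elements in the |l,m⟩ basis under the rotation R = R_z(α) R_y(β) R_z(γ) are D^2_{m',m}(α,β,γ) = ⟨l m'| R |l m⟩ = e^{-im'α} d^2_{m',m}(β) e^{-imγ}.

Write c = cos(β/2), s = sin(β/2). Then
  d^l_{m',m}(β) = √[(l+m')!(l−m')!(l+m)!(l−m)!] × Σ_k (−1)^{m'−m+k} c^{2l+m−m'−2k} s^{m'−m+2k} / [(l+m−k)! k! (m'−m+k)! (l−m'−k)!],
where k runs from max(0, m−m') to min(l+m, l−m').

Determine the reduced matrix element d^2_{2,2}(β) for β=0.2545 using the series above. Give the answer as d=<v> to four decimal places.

d^2_{2,2}(β=0.2545) via the finite sum:
Half-angle: c=0.991915, s=0.126907. N=√(24·1·24·1)=24.000000
Admissible k: 0..0 (factorial args all ≥0)
  k=0: (−1)^0·24.0000/(24)·0.9919^4·0.1269^0 = +0.968049
d^2_{2,2}(0.2545) = +0.968049

d=0.9680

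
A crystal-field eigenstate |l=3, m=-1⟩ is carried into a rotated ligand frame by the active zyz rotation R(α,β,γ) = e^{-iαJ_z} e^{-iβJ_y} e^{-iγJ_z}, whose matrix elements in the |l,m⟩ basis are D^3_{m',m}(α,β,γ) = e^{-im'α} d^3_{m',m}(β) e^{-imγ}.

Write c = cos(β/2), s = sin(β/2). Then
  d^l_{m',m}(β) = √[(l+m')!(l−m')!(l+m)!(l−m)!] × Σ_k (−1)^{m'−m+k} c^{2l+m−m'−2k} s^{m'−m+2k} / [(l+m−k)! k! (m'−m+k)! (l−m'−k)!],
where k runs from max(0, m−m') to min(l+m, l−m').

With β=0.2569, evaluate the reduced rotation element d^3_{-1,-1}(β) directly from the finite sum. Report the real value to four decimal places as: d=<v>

d=0.8262

d^3_{-1,-1}(β=0.2569) via the finite sum:
Half-angle: c=0.991762, s=0.128097. N=√(2·24·2·24)=48.000000
Admissible k: 0..2 (factorial args all ≥0)
  k=0: (−1)^0·48.0000/(48)·0.9918^6·0.1281^0 = +0.951577
  k=1: (−1)^1·48.0000/(6)·0.9918^4·0.1281^2 = -0.126998
  k=2: (−1)^2·48.0000/(8)·0.9918^2·0.1281^4 = +0.001589
d^3_{-1,-1}(0.2569) = +0.951577 -0.126998 +0.001589 = +0.826168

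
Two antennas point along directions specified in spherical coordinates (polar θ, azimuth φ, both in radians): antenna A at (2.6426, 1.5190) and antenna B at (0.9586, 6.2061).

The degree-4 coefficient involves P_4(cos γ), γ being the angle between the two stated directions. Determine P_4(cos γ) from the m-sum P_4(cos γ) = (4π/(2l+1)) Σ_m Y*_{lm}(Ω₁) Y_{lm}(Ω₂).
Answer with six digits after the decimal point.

-0.311097

Addition theorem: P_4(cos γ) = (4π/9) Σ_m Y*_{lm}(Ω₁) Y_{lm}(Ω₂), m = −4…4:
  [-4]  conj(Y_{4,-4})(Ω₁) = +0.022711-0.004774i ; Y_{4,-4}(Ω₂) = +0.189148+0.060243i ; Δ = +0.004583+0.000465i
  [-3]  conj(Y_{4,-3})(Ω₁) = +0.018640+0.118990i ; Y_{4,-3}(Ω₂) = +0.383765+0.090365i ; Δ = -0.003599+0.047349i
  [-2]  conj(Y_{4,-2})(Ω₁) = -0.335032+0.034832i ; Y_{4,-2}(Ω₂) = +0.290398+0.045129i ; Δ = -0.098864-0.005005i
  [-1]  conj(Y_{4,-1})(Ω₁) = -0.024669-0.475850i ; Y_{4,-1}(Ω₂) = -0.152689-0.011793i ; Δ = -0.001845+0.072948i
  [+0]  conj(Y_{4,0})(Ω₁) = +0.071447-0.000000i ; Y_{4,0}(Ω₂) = -0.326895+0.000000i ; Δ = -0.023356+0.000000i
  [+1]  conj(Y_{4,1})(Ω₁) = +0.024669-0.475850i ; Y_{4,1}(Ω₂) = +0.152689-0.011793i ; Δ = -0.001845-0.072948i
  [+2]  conj(Y_{4,2})(Ω₁) = -0.335032-0.034832i ; Y_{4,2}(Ω₂) = +0.290398-0.045129i ; Δ = -0.098864+0.005005i
  [+3]  conj(Y_{4,3})(Ω₁) = -0.018640+0.118990i ; Y_{4,3}(Ω₂) = -0.383765+0.090365i ; Δ = -0.003599-0.047349i
  [+4]  conj(Y_{4,4})(Ω₁) = +0.022711+0.004774i ; Y_{4,4}(Ω₂) = +0.189148-0.060243i ; Δ = +0.004583-0.000465i
Σ over m = -0.222807+0.000000i; ×(4π/9) → -0.311097+0.000000i. Real part: -0.311097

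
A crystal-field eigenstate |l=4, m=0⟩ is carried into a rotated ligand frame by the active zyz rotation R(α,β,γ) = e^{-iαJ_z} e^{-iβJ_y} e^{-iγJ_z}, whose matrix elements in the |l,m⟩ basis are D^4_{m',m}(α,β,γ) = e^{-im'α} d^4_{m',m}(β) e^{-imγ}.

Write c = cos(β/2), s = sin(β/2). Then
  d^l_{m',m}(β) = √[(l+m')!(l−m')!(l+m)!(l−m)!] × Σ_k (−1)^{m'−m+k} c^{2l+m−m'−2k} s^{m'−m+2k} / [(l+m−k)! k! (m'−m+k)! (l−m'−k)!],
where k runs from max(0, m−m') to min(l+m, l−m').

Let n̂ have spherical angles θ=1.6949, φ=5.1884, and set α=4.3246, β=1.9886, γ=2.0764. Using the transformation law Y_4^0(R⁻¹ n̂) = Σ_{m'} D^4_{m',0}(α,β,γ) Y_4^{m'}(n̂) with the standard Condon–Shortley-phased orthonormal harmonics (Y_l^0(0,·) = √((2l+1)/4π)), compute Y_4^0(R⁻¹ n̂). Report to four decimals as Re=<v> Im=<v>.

Re=-0.3612 Im=0.0000

Need the full column D^4_{m',0} for m'=−4..4 at α=4.3246, β=1.9886, γ=2.0764.
cos(β/2)=0.545090, sin(β/2)=0.838378
d^4_{-4,0}: single k=4 term ⇒ +0.364905;  D = +0.007166-0.364835i
d^4_{-3,0}: k∈[3..4] ⇒ +0.335524 -0.793719 = -0.458195;  D = -0.420688-0.181560i
d^4_{-2,0}: k∈[2..4] ⇒ +0.174908 -1.103370 +0.978804 = +0.050341;  D = -0.035945+0.035245i
d^4_{-1,0}: k∈[1..4] ⇒ +0.053608 -0.760897 +1.799985 -0.709677 = +0.383019;  D = -0.144836-0.354579i
d^4_{0,0}: k∈[0..4] ⇒ +0.007794 -0.294991 +1.570123 -1.650799 +0.244072 = -0.123801;  D = -0.123801+0.000000i
d^4_{1,0}: k∈[0..3] ⇒ -0.053608 +0.760897 -1.799985 +0.709677 = -0.383019;  D = +0.144836-0.354579i
d^4_{2,0}: k∈[0..2] ⇒ +0.174908 -1.103370 +0.978804 = +0.050341;  D = -0.035945-0.035245i
d^4_{3,0}: k∈[0..1] ⇒ -0.335524 +0.793719 = +0.458195;  D = +0.420688-0.181560i
d^4_{4,0}: single k=0 term ⇒ +0.364905;  D = +0.007166+0.364835i
Y_4^{m'}(θ=1.6949,φ=5.1884) and Σ D·Y over m':
  (+0.0072-0.3648i)·(-0.1404-0.4055i)  (-0.4207-0.1816i)·(+0.1499+0.0215i)  (-0.0359+0.0352i)·(+0.1706-0.2395i)  (-0.1448-0.3546i)·(+0.0770+0.1494i)  (-0.1238+0.0000i)·(+0.2696+0.0000i)  (+0.1448-0.3546i)·(-0.0770+0.1494i)  (-0.0359-0.0352i)·(+0.1706+0.2395i)  (+0.4207-0.1816i)·(-0.1499+0.0215i)  (+0.0072+0.3648i)·(-0.1404+0.4055i)
Y_4^0(R⁻¹ n̂) = -0.361240+0.000000i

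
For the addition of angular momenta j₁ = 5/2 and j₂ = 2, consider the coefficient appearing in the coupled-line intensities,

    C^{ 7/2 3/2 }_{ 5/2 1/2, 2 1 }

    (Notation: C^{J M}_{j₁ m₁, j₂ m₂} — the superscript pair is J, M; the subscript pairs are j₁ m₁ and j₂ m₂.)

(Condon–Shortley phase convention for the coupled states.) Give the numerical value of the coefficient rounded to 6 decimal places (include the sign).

√[8·1!4!3!/9! · 3!2!3!1!5!2!] = √(384/7)
  +(−1)^0/∏(0,1,2,3,2,0)! = 1/24  (running 1/24)
  +(−1)^1/∏(1,0,1,2,3,1)! = -1/12  (running -1/24)
⟨..|..⟩ = √(384/7)·(-1/24) = -0.308607

−√(2/21) = -0.308607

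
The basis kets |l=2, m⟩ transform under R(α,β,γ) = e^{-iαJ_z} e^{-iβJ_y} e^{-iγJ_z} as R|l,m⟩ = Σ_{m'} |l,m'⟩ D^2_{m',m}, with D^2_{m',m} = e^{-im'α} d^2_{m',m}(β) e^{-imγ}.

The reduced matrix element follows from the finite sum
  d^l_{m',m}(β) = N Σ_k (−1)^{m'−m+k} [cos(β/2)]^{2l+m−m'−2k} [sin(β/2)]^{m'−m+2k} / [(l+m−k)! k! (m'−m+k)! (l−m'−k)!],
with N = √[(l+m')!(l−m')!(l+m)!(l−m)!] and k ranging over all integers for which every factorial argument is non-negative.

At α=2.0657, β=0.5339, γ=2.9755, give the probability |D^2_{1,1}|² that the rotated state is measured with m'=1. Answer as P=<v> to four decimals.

P=0.4508

D^2_{1,1}(2.0657,0.5339,2.9755) = e^{-i·1·2.0657}·d^2_{1,1}(0.5339)·e^{-i·1·2.9755}. Compute d first:
With c≡cos(β/2)=0.964580 and s≡sin(β/2)=0.263791, N=[6·1·6·1]^{1/2}=6.000000
k∈{0,1} keeps every argument non-negative
  k=0: (−1)^0·6.0000/(6)·0.9646^4·0.2638^0 = +0.865671
  k=1: (−1)^1·6.0000/(2)·0.9646^2·0.2638^2 = -0.194230
d^2_{1,1}(0.5339) = +0.865671 -0.194230 = +0.671441
|D^2_{1,1}|² = |d^2_{1,1}(β)|² = (+0.671441)² = 0.450833 (the z-rotation phases have unit modulus)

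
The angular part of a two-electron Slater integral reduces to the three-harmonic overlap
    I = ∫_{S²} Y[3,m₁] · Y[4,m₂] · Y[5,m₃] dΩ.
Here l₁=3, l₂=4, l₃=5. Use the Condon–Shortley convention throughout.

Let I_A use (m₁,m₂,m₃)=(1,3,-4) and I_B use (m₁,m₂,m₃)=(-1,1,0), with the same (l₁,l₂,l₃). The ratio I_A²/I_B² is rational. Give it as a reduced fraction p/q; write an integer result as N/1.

98/5

l's match ⇒ only the (l;m) 3-j factors differ between A and B.
A: triangle coeff Δ(3,4,5) = 1/180180; Σ_t [1,2]: t=1:−1/4320 t=2:+1/5760 = -1/17280; (3j)²=7/4290 [(3 4 5; 1 3 -4)], sign=+1
B: triangle coeff Δ(3,4,5) = 1/180180; Σ_t [0,2]: t=0:+1/5760 t=1:−1/288 t=2:+1/288 = 1/5760; (3j)²=1/12012 [(3 4 5; -1 1 0)], sign=-1
I_A²/I_B² = (7/4290)/(1/12012) = 98/5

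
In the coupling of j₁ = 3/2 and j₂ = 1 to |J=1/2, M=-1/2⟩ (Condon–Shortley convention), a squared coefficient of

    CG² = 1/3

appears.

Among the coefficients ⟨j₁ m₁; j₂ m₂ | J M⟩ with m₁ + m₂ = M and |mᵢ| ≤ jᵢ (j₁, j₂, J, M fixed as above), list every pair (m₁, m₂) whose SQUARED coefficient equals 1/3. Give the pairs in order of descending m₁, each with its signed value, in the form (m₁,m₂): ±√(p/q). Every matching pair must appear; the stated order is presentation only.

Admissible pairs with m₁+m₂ = M = -1/2: (-3/2,1), (-1/2,0), (1/2,-1)
  (m₁,m₂)=(1/2,-1): CG² = 1/6, CG = +√(1/6)
  (m₁,m₂)=(-1/2,0): CG² = 1/3, CG = −√(1/3)   ← matches the target
  (m₁,m₂)=(-3/2,1): CG² = 1/2, CG = +√(1/2)
Pairs with CG² = 1/3: (-1/2,0): −√(1/3)

(-1/2,0): −√(1/3)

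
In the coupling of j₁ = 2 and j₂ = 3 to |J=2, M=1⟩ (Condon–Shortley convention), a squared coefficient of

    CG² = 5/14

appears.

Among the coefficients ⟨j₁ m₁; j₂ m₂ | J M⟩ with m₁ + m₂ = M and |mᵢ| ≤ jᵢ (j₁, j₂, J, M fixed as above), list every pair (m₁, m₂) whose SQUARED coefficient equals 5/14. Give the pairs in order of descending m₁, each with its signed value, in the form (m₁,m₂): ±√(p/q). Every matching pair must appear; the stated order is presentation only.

Admissible pairs with m₁+m₂ = M = 1: (-2,3), (-1,2), (0,1), (1,0), (2,-1)
  (m₁,m₂)=(2,-1): CG² = 3/14, CG = +√(3/14)
  (m₁,m₂)=(1,0): CG² = 2/7, CG = −√(2/7)
  (m₁,m₂)=(0,1): CG² = 1/7, CG = +√(1/7)
  (m₁,m₂)=(-1,2): CG² = 0/1, CG = 0
  (m₁,m₂)=(-2,3): CG² = 5/14, CG = −√(5/14)   ← matches the target
Pairs with CG² = 5/14: (-2,3): −√(5/14)

(-2,3): −√(5/14)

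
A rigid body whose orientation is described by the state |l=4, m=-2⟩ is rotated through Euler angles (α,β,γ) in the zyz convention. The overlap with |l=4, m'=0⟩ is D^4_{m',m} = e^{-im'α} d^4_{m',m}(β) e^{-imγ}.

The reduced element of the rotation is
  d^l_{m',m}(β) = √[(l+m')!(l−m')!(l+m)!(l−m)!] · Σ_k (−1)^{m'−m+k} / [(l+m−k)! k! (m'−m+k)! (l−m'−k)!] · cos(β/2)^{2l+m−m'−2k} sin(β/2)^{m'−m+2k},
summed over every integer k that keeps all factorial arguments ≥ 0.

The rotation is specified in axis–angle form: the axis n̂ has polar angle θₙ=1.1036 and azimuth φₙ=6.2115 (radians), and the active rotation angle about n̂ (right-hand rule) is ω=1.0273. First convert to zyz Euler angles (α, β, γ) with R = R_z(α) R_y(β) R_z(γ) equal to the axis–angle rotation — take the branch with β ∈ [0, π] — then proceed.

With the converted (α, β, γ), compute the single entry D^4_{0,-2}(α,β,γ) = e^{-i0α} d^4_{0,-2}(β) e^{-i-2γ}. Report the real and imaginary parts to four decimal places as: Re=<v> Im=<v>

Re=-0.3246 Im=-0.2422

Axis–angle → zyz. n̂ = (sinθₙcosφₙ, sinθₙsinφₙ, cosθₙ) = (+0.890541, -0.063948, +0.450385), ω = 1.0273.
R = I cosω + sinω [n̂]ₓ + (1−cosω) n̂n̂ᵀ gives
  R = [+0.900077, -0.412986, +0.138938; +0.357988, +0.519106, -0.776127; +0.248406, +0.748312, +0.615080]
β = atan2(√(R₁₃²+R₂₃²), R₃₃) = 0.908309; α = atan2(R₂₃, R₁₃) mod 2π = 4.889527; γ = atan2(R₃₂, −R₃₁) mod 2π = 1.891305
D^4_{0,-2}(4.8895,0.9083,1.8913) = e^{-i·0·4.8895}·d^4_{0,-2}(0.9083)·e^{-i·-2·1.8913}. Compute d first:
With c≡cos(β/2)=0.898632 and s≡sin(β/2)=0.438703, N=[24·24·2·720]^{1/2}=910.735966
k∈{0,1,2} keeps every argument non-negative
  k=0: (−1)^2·910.7360/(96)·0.8986^6·0.4387^2 = +0.961510
  k=1: (−1)^3·910.7360/(36)·0.8986^4·0.4387^4 = -0.611082
  k=2: (−1)^4·910.7360/(96)·0.8986^2·0.4387^6 = +0.054614
d^4_{0,-2}(0.9083) = +0.961510 -0.611082 +0.054614 = +0.405043
Phases: e^{-i·(0)·4.8895}=+1.000000+0.000000i, e^{-i·(-2)·1.8913}=-0.801487-0.598012i ⇒ D=-0.324637-0.242220i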